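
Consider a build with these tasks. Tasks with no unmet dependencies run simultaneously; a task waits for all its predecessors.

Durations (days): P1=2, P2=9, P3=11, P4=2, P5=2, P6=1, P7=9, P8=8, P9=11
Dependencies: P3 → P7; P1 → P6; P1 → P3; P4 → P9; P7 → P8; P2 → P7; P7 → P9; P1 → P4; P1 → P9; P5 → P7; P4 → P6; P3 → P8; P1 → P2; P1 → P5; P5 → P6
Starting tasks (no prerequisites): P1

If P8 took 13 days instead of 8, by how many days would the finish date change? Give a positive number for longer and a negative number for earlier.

2

The binding path is P1→P3→P7→P9 = 2+11+9+11 = 33; finish at 33 days.
P8 is off the critical path — its longest chain is 30 days, giving 3 of slack.
New critical path: P1→P3→P7→P8 = 2+11+9+13 = 35 ⇒ 35 days.
Change in finish: 35 − 33 = +2 days.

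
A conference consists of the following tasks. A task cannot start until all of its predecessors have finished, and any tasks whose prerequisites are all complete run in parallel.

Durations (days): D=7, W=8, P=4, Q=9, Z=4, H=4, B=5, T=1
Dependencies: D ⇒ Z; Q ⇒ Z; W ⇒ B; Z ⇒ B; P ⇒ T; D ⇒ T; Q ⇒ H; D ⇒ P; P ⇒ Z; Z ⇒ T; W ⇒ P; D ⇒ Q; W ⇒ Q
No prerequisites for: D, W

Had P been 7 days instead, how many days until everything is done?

Actual critical path: W→Q→Z→B = 8+9+4+5 = 26 ⇒ 26 days.
The longest path through P is only 21 days, so P has float 5.
No other chain overtakes it, so the finish is 26 days.

26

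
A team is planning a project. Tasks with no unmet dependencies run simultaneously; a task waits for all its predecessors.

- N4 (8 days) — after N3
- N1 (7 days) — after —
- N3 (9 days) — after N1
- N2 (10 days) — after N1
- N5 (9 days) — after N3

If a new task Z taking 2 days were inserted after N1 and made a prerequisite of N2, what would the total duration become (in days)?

25

Originally the project takes 25 days.
With Z inserted, N2 now waits for max(N1, Z).
New critical path: N1→N3→N5 = 7+9+9 = 25 ⇒ 25 days.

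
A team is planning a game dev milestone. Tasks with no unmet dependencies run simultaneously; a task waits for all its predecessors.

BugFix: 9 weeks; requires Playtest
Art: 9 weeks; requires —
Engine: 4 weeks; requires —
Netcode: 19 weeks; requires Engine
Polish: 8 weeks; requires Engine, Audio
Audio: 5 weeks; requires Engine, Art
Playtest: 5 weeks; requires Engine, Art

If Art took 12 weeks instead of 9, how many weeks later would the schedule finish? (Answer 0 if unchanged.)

3

Baseline: Art→Playtest→BugFix = 9+5+9 = 23 → 23 weeks.
Since Art is critical, the +3 change carries straight to that chain (now 26 weeks).
The critical path is still Art→Playtest→BugFix; finish is now 26 weeks.
Change in finish: 26 − 23 = +3 weeks.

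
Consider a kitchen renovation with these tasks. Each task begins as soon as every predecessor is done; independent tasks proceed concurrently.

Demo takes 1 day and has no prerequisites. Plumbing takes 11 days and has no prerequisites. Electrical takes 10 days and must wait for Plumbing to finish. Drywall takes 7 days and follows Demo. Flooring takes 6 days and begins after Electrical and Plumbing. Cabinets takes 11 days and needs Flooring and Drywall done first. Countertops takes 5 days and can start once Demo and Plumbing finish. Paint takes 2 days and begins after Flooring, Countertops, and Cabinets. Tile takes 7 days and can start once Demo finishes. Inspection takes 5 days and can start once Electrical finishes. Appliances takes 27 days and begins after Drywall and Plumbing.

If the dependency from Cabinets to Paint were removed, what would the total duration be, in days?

Original critical path: Plumbing→Electrical→Flooring→Cabinets→Paint = 11+10+6+11+2 = 40 ⇒ 40 days.
Without Cabinets→Paint, Paint's earliest start moves from 38 to 27.
New critical path: Plumbing→Electrical→Flooring→Cabinets = 11+10+6+11 = 38 ⇒ 38 days.

38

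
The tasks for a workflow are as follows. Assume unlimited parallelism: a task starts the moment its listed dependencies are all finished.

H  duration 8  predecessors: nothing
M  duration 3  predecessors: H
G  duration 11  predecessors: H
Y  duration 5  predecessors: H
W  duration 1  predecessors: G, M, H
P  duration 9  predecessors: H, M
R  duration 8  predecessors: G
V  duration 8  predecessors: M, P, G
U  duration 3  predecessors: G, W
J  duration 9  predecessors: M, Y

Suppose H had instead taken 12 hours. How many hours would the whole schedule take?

The binding path is H→M→P→V = 8+3+9+8 = 28; finish at 28 hours.
Since H is critical, the +4 change carries straight to that chain (now 32 hours).
The critical path is still H→M→P→V; finish is now 32 hours.

32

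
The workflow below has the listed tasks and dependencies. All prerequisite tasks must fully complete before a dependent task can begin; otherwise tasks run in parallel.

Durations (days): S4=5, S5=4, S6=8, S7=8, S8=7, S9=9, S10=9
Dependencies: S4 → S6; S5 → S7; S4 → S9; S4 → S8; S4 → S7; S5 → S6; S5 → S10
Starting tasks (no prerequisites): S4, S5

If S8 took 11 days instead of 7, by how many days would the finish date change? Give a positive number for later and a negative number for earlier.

2

As given, the longest chain is S4→S9 = 5+9 = 14, so the finish is 14 days.
S8 is off the critical path — its longest chain is 12 days, giving 2 of slack.
Now S4→S8 = 5+11 = 16 is longest, so the finish becomes 16 days.
Change in finish: 16 − 14 = +2 days.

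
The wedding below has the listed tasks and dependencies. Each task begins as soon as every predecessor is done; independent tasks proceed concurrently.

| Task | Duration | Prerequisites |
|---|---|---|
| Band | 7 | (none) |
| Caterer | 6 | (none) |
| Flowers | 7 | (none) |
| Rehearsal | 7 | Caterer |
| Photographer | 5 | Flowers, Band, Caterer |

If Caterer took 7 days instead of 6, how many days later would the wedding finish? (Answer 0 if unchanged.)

1

Actual critical path: Caterer→Rehearsal = 6+7 = 13 ⇒ 13 days.
Caterer lies on that path, so at 7 days the path becomes 14 days.
That remains the longest chain; total 14 days.
Change in finish: 14 − 13 = +1 days.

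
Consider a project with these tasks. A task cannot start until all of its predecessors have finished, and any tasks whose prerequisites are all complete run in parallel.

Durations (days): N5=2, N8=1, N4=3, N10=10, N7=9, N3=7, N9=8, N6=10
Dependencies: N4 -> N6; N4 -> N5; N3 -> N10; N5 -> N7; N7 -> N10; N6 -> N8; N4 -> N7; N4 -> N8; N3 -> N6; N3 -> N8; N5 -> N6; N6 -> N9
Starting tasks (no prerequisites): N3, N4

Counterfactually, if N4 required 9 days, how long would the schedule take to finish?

30

Critical path before the change: N3→N6→N9 = 7+10+8 = 25 giving 25 days.
N4 is off the critical path — its longest chain is 24 days, giving 1 of slack.
Now N4→N5→N7→N10 = 9+2+9+10 = 30 is longest, so the finish becomes 30 days.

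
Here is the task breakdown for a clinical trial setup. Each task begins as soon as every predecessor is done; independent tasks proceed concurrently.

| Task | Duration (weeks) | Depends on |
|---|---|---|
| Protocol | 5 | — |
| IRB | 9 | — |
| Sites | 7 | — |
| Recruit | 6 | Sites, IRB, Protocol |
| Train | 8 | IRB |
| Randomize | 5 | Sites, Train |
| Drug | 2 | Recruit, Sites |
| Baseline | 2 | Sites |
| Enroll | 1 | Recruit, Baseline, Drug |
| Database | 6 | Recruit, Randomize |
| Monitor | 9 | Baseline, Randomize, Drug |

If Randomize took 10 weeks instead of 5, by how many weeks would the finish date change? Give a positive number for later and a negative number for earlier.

Baseline: IRB→Train→Randomize→Monitor = 9+8+5+9 = 31 → 31 weeks.
Randomize is on the critical path; changing it to 10 makes that path 36 weeks.
That remains the longest chain; total 36 weeks.
Change in finish: 36 − 31 = +5 weeks.

5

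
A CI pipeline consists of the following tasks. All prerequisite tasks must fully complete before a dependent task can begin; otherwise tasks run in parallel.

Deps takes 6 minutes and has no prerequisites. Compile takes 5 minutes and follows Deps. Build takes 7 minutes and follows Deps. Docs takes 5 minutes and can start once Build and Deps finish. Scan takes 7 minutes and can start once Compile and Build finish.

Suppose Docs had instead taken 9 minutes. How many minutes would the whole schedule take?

22

Critical path before the change: Deps→Build→Scan = 6+7+7 = 20 giving 20 minutes.
Docs has 2 minutes of float (longest path through it is 18).
New critical path: Deps→Build→Docs = 6+7+9 = 22 ⇒ 22 minutes.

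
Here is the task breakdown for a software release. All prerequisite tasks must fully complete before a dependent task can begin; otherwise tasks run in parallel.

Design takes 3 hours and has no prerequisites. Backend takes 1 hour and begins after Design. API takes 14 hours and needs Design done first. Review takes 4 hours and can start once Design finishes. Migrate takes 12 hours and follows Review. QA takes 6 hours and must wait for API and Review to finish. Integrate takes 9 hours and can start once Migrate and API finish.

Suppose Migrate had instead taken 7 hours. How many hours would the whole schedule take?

Critical path before the change: Design→Review→Migrate→Integrate = 3+4+12+9 = 28 giving 28 hours.
Migrate is on the critical path; changing it to 7 makes that path 23 hours.
New critical path: Design→API→Integrate = 3+14+9 = 26 ⇒ 26 hours.

26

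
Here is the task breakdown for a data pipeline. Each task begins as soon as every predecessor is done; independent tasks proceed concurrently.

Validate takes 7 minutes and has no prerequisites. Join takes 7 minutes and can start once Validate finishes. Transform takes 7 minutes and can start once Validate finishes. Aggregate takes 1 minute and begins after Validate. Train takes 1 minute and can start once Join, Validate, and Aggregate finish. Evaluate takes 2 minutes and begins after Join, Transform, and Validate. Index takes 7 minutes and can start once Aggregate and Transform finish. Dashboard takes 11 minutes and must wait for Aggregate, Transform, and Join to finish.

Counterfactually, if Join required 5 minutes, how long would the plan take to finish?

25

As given, the longest chain is Validate→Join→Dashboard = 7+7+11 = 25, so the finish is 25 minutes.
Join is on the critical path; changing it to 5 makes that path 23 minutes.
The binding chain switches to Validate→Transform→Dashboard = 7+7+11 = 25; finish 25 minutes.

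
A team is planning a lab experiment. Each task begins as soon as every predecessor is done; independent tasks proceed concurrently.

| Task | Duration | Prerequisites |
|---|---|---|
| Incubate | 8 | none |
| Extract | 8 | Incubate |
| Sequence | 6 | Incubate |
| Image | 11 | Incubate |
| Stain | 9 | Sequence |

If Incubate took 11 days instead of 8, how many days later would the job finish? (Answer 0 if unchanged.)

3

Baseline: Incubate→Sequence→Stain = 8+6+9 = 23 → 23 days.
Incubate is on the critical path; changing it to 11 makes that path 26 days.
That remains the longest chain; total 26 days.
Change in finish: 26 − 23 = +3 days.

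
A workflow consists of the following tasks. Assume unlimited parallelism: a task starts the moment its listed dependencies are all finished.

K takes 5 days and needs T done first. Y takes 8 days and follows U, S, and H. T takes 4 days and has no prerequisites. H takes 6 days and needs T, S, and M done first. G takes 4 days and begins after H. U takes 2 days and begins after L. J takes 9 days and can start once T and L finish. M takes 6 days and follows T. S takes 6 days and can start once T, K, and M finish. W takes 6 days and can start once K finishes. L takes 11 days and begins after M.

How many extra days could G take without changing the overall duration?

T→M→L→U→Y = 4+6+11+2+8 = 31 sets the makespan at 31 days.
Longest path through G: 26 days (earliest finish 26, latest finish 31).
Slack of G = 27 − 22 = 5 days.

5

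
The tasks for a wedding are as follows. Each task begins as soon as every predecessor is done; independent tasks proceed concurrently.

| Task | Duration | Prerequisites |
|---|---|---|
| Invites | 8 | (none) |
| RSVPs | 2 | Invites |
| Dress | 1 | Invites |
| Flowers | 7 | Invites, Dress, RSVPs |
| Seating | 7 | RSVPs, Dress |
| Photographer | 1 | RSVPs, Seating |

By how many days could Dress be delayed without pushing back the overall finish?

1

Critical path: Invites→RSVPs→Seating→Photographer = 8+2+7+1 = 18, so the finish is 18 days.
Longest path through Dress: 17 days (earliest finish 9, latest finish 10).
So Dress can slip 10 − 9 = 1 day.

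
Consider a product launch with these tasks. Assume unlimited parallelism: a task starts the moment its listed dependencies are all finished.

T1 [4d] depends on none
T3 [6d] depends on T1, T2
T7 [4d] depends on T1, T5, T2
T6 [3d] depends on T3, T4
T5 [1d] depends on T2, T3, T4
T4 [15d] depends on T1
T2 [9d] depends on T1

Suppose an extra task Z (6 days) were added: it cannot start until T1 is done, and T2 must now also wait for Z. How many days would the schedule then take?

Originally the schedule takes 24 days.
With Z inserted, T2 now waits for max(T1, Z).
New critical path: T1→Z→T2→T3→T5→T7 = 4+6+9+6+1+4 = 30 ⇒ 30 days.

30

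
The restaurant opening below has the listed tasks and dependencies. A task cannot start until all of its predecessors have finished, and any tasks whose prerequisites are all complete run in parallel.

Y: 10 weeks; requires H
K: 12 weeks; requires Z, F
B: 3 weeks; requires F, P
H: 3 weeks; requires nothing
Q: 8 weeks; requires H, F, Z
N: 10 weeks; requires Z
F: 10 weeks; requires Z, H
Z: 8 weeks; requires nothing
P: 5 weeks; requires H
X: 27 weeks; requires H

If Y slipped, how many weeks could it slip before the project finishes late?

17

The longest chain is Z→F→K = 8+10+12 = 30; overall finish 30 weeks.
The longest chain containing Y totals 13 weeks.
So Y can slip 30 − 13 = 17 weeks.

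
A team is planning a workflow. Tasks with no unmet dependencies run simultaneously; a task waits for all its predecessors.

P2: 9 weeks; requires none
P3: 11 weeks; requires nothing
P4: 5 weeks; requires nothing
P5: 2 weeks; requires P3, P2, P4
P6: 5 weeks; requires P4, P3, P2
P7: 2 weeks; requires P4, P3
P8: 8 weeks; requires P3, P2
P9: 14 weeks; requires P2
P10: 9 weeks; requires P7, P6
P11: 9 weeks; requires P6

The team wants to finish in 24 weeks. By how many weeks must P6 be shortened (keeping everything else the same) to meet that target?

Current finish: 25 weeks; target: 24.
P6 is on every critical path, so each week cut from P6 cuts the finish by one (this holds down to a finish of 23).
Need 25 − 24 = 1 week off P6 → P6 becomes 4 weeks, finish becomes 24.

1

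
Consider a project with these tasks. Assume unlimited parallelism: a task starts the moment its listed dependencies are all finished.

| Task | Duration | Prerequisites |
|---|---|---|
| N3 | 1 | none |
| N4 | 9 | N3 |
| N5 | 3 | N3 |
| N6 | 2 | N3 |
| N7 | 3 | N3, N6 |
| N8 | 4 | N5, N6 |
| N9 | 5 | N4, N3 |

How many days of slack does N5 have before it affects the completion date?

7

The longest chain is N3→N4→N9 = 1+9+5 = 15; overall finish 15 days.
N5 finishes as early as 4 and must finish by 11.
Float = 15 − 8 = 7.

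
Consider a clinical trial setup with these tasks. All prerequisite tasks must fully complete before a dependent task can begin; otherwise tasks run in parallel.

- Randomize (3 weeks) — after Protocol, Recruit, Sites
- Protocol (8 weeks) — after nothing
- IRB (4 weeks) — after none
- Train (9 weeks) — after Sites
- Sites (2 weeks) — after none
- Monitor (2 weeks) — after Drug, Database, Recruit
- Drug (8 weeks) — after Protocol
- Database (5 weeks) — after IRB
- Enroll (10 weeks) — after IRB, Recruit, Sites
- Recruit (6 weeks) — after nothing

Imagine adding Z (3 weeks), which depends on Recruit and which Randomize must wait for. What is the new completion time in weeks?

Originally the plan takes 18 weeks.
With Z inserted, Randomize now waits for max(Protocol, Recruit, Sites, Z).
New critical path: Protocol→Drug→Monitor = 8+8+2 = 18 ⇒ 18 weeks.

18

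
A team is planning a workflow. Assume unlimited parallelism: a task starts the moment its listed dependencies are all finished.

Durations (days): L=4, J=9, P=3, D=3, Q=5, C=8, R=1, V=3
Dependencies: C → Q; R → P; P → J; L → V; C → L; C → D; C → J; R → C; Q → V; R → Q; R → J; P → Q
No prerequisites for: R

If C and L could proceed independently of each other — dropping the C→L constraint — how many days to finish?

18

With the dependency in place, R→C→J = 1+8+9 = 18 sets the finish at 18 days.
Without C→L, L's earliest start moves from 9 to 0.
After: R→C→J = 1+8+9 = 18 → 18 days.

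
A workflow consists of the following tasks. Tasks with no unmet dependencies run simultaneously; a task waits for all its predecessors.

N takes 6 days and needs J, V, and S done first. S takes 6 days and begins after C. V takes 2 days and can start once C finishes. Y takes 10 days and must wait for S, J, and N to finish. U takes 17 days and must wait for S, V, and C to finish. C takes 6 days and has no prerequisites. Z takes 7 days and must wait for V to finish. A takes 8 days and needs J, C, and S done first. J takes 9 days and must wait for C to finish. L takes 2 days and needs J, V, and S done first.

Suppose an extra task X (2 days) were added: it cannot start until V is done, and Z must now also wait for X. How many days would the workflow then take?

Originally the workflow takes 31 days.
With X inserted, Z now waits for max(V, X).
New critical path: C→J→N→Y = 6+9+6+10 = 31 ⇒ 31 days.

31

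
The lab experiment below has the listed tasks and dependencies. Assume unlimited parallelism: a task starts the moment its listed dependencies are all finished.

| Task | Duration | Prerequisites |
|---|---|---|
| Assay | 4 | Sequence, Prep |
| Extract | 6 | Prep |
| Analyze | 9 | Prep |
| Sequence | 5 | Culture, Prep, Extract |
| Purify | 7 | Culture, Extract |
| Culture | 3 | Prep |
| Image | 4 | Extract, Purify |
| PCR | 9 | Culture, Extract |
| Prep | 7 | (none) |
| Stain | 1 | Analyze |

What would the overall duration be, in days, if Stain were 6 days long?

Critical path before the change: Prep→Extract→Purify→Image = 7+6+7+4 = 24 giving 24 days.
Stain has 7 days of float (longest path through it is 17).
That remains the longest chain; total 24 days.

24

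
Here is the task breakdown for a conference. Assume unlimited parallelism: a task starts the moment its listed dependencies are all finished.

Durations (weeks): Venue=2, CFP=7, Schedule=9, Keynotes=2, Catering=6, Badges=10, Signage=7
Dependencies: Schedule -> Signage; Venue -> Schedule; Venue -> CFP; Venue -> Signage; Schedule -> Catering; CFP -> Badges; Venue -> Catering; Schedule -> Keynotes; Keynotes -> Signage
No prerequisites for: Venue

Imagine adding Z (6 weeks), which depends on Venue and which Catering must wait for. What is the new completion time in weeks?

Originally the plan takes 20 weeks.
With Z inserted, Catering now waits for max(Venue, Schedule, Z).
New critical path: Venue→Schedule→Keynotes→Signage = 2+9+2+7 = 20 ⇒ 20 weeks.

20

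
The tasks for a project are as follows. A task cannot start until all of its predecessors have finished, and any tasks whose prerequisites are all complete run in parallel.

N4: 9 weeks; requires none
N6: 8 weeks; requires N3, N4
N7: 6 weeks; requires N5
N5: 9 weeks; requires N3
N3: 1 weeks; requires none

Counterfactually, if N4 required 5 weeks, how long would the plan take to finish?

Baseline: N4→N6 = 9+8 = 17 → 17 weeks.
N4 is on the critical path; changing it to 5 makes that path 13 weeks.
Now N3→N5→N7 = 1+9+6 = 16 is longest, so the finish becomes 16 weeks.

16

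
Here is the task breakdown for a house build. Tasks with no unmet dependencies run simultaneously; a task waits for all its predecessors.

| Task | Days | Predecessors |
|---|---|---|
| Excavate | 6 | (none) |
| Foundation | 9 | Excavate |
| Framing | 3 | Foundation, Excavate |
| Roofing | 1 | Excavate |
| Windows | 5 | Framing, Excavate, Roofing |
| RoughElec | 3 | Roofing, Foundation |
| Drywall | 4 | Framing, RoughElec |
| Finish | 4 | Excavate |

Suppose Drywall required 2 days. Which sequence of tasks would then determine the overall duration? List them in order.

Excavate, Foundation, Framing, Windows

Actual critical path: Excavate→Foundation→Framing→Windows = 6+9+3+5 = 23 ⇒ 23 days.
The longest path through Drywall is only 22 days, so Drywall has float 1.
No other chain overtakes it, so the finish is 23 days.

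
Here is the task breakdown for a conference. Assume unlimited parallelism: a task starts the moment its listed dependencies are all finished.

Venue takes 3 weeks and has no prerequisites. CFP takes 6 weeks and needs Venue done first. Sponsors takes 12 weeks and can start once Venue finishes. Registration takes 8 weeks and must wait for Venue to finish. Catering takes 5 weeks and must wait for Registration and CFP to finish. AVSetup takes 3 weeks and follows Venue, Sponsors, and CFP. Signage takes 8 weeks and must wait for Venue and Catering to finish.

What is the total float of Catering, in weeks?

Venue→Registration→Catering→Signage = 3+8+5+8 = 24 sets the makespan at 24 weeks.
Longest path through Catering: 24 weeks (earliest finish 16, latest finish 16).
Float = 24 − 24 = 0.

0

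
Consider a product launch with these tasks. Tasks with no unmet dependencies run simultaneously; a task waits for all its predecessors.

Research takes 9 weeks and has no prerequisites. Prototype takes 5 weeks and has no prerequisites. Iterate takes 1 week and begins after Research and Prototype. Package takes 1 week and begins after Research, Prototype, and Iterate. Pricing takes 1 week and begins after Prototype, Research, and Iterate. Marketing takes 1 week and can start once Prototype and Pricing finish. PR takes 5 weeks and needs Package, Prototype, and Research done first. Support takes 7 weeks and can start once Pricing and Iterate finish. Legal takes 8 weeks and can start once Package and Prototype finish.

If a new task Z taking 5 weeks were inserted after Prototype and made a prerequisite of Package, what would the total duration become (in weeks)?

19

Originally the product launch takes 19 weeks.
With Z inserted, Package now waits for max(Research, Prototype, Iterate, Z).
New critical path: Research→Iterate→Package→Legal = 9+1+1+8 = 19 ⇒ 19 weeks.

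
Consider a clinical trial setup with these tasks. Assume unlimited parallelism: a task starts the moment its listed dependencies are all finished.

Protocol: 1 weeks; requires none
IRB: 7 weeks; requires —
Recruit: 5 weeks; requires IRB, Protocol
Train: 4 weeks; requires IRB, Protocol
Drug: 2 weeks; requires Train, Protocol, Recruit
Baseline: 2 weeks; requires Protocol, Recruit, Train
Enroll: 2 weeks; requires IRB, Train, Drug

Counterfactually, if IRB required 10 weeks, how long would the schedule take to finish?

Critical path before the change: IRB→Recruit→Drug→Enroll = 7+5+2+2 = 16 giving 16 weeks.
Since IRB is critical, the +3 change carries straight to that chain (now 19 weeks).
The critical path is still IRB→Recruit→Drug→Enroll; finish is now 19 weeks.

19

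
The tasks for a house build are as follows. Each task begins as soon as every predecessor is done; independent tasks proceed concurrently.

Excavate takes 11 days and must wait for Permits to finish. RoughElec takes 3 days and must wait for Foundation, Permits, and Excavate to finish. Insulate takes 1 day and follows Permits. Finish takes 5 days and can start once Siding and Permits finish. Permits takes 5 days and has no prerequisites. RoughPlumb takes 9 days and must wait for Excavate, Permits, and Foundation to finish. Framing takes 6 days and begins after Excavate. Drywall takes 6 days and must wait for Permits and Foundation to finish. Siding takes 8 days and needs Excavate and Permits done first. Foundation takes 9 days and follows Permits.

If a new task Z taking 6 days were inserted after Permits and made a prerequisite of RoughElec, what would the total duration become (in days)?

Originally the house build takes 29 days.
With Z inserted, RoughElec now waits for max(Foundation, Permits, Excavate, Z).
New critical path: Permits→Excavate→Siding→Finish = 5+11+8+5 = 29 ⇒ 29 days.

29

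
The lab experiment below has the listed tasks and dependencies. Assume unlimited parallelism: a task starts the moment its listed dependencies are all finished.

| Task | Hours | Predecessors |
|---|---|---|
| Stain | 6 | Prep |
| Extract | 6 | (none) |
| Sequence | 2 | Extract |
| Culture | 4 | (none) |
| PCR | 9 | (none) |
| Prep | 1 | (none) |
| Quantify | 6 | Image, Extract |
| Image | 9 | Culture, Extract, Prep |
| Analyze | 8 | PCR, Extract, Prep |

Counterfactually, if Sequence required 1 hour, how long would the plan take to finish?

As given, the longest chain is Extract→Image→Quantify = 6+9+6 = 21, so the finish is 21 hours.
Sequence has 13 hours of float (longest path through it is 8).
No other chain overtakes it, so the finish is 21 hours.

21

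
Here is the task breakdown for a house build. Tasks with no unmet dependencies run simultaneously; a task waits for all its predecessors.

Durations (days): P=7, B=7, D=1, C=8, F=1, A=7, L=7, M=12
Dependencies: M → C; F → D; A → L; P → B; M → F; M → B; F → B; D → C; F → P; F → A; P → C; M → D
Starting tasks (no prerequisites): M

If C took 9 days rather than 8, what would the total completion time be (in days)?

29

Critical path before the change: M→F→P→C = 12+1+7+8 = 28 giving 28 days.
C is on the critical path; changing it to 9 makes that path 29 days.
That remains the longest chain; total 29 days.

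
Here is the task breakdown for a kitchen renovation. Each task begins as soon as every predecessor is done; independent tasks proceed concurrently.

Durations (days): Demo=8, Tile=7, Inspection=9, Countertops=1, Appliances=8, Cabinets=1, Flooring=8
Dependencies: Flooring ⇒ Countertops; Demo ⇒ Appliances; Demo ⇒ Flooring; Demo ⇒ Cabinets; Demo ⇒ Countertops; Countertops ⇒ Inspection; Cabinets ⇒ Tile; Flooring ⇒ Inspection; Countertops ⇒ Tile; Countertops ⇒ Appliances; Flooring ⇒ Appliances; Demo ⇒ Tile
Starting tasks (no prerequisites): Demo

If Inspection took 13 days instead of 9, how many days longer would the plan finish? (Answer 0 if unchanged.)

4

Critical path before the change: Demo→Flooring→Countertops→Inspection = 8+8+1+9 = 26 giving 26 days.
Inspection lies on that path, so at 13 days the path becomes 30 days.
The critical path is still Demo→Flooring→Countertops→Inspection; finish is now 30 days.
Change in finish: 30 − 26 = +4 days.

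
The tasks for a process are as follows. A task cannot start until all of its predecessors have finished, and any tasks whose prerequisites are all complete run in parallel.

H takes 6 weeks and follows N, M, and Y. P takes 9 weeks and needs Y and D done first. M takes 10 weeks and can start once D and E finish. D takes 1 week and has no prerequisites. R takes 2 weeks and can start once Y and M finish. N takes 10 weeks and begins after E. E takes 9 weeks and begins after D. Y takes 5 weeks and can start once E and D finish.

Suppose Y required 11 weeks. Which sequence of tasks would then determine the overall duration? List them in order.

D, E, Y, P

As given, the longest chain is D→E→N→H = 1+9+10+6 = 26, so the finish is 26 weeks.
Y is off the critical path — its longest chain is 24 weeks, giving 2 of slack.
New critical path: D→E→Y→P = 1+9+11+9 = 30 ⇒ 30 weeks.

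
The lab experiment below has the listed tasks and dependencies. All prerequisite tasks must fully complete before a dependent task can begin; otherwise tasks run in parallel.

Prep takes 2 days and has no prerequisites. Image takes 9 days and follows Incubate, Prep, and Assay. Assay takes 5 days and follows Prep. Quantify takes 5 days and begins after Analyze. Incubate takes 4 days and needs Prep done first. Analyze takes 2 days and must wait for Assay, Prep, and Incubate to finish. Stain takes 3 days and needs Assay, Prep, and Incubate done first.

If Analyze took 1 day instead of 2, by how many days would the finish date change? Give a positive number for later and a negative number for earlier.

0

Critical path before the change: Prep→Assay→Image = 2+5+9 = 16 giving 16 days.
Analyze is off the critical path — its longest chain is 14 days, giving 2 of slack.
That remains the longest chain; total 16 days.
Change in finish: 16 − 16 = +0 days.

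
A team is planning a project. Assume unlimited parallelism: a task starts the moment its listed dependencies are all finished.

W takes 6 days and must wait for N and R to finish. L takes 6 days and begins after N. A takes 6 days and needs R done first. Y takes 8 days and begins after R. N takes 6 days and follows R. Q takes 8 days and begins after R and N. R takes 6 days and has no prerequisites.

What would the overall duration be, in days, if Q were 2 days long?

As given, the longest chain is R→N→Q = 6+6+8 = 20, so the finish is 20 days.
Since Q is critical, the -6 change carries straight to that chain (now 14 days).
Now R→N→W = 6+6+6 = 18 is longest, so the finish becomes 18 days.

18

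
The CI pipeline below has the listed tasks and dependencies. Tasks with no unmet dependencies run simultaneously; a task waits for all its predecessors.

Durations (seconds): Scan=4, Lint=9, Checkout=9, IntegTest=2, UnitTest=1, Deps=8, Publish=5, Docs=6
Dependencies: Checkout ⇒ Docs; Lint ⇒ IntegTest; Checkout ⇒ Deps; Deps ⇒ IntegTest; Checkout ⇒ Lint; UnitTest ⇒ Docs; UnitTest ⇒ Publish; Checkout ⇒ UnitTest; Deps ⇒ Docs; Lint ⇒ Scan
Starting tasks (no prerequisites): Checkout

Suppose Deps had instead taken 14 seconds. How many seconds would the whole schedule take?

As given, the longest chain is Checkout→Deps→Docs = 9+8+6 = 23, so the finish is 23 seconds.
Deps is on the critical path; changing it to 14 makes that path 29 seconds.
No other chain overtakes it, so the finish is 29 seconds.

29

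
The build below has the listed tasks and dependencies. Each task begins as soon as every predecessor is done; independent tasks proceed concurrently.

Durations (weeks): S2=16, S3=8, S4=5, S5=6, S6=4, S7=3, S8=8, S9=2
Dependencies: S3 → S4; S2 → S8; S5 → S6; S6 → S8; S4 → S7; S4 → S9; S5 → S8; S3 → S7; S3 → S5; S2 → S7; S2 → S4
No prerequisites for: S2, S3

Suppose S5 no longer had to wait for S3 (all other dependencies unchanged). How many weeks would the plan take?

Before: longest chain S3→S5→S6→S8 = 8+6+4+8 = 26, finish 26.
Without S3→S5, S5's earliest start moves from 8 to 0.
The longest chain is now S2→S4→S7 = 16+5+3 = 24, so the plan takes 24 weeks.

24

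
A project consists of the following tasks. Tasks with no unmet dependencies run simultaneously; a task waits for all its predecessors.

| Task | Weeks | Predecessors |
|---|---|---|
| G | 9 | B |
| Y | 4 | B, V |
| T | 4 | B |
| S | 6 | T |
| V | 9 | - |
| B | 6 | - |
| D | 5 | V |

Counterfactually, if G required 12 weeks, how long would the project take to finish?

Baseline: B→T→S = 6+4+6 = 16 → 16 weeks.
The longest path through G is only 15 weeks, so G has float 1.
New critical path: B→G = 6+12 = 18 ⇒ 18 weeks.

18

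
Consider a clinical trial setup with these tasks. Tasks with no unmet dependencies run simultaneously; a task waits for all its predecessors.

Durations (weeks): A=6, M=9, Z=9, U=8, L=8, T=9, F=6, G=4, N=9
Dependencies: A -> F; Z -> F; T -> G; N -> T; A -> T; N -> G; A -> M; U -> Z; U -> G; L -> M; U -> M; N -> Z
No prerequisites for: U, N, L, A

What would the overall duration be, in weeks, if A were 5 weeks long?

24

As given, the longest chain is N→Z→F = 9+9+6 = 24, so the finish is 24 weeks.
The longest path through A is only 19 weeks, so A has float 5.
The critical path is still N→Z→F; finish is now 24 weeks.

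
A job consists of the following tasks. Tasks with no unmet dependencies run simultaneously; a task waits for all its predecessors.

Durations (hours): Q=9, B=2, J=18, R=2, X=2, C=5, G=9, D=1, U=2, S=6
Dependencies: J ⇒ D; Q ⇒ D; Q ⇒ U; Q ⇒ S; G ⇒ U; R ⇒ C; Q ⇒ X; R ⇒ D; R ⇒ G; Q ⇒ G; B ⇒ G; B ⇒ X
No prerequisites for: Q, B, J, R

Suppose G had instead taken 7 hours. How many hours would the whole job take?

As given, the longest chain is Q→G→U = 9+9+2 = 20, so the finish is 20 hours.
G is on the critical path; changing it to 7 makes that path 18 hours.
New critical path: J→D = 18+1 = 19 ⇒ 19 hours.

19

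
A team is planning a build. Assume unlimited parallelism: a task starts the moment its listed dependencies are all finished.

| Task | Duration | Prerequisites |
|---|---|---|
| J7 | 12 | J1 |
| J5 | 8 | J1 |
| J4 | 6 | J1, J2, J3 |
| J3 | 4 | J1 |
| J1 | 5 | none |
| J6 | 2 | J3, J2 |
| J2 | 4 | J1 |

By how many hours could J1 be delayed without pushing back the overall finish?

The longest chain is J1→J7 = 5+12 = 17; overall finish 17 hours.
J1 finishes as early as 5 and must finish by 5.
Slack of J1 = 0 − 0 = 0 hours.

0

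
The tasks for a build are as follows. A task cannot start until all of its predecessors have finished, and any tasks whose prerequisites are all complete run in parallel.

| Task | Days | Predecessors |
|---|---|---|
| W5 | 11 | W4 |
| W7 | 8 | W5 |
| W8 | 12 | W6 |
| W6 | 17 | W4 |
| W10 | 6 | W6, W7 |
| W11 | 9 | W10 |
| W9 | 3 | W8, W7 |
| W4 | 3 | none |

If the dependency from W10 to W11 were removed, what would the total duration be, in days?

35

Original critical path: W4→W5→W7→W10→W11 = 3+11+8+6+9 = 37 ⇒ 37 days.
Without W10→W11, W11's earliest start moves from 28 to 0.
New critical path: W4→W6→W8→W9 = 3+17+12+3 = 35 ⇒ 35 days.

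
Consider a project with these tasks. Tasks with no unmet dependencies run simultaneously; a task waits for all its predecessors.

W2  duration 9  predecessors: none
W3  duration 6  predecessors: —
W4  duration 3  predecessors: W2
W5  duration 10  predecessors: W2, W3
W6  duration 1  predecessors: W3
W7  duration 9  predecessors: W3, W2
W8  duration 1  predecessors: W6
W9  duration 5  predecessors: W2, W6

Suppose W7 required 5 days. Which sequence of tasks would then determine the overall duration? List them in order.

W2, W5

As given, the longest chain is W2→W5 = 9+10 = 19, so the finish is 19 days.
W7 has 1 day of float (longest path through it is 18).
That remains the longest chain; total 19 days.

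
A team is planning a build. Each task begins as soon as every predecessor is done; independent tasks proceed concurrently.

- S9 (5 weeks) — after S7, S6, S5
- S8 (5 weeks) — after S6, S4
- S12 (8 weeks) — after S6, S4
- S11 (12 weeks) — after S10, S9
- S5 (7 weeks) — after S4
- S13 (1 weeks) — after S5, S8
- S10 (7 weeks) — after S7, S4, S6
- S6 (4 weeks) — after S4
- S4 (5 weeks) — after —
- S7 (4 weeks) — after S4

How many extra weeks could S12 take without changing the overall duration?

The longest chain is S4→S5→S9→S11 = 5+7+5+12 = 29; overall finish 29 weeks.
The longest chain containing S12 totals 17 weeks.
Slack of S12 = 21 − 9 = 12 weeks.

12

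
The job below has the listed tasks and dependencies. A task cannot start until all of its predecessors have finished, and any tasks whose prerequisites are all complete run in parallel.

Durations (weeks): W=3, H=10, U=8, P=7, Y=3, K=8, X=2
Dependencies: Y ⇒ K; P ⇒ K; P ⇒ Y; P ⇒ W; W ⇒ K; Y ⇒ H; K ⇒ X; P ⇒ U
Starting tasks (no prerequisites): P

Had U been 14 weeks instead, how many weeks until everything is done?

21

Baseline: P→Y→H = 7+3+10 = 20 → 20 weeks.
U has 5 weeks of float (longest path through it is 15).
The binding chain switches to P→U = 7+14 = 21; finish 21 weeks.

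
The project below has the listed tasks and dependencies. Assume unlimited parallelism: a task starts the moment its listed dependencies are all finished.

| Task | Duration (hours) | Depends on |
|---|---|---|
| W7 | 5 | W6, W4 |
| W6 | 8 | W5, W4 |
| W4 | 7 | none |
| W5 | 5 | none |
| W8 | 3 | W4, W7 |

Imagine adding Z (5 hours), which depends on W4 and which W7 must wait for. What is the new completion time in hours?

Originally the plan takes 23 hours.
With Z inserted, W7 now waits for max(W6, W4, Z).
New critical path: W4→W6→W7→W8 = 7+8+5+3 = 23 ⇒ 23 hours.

23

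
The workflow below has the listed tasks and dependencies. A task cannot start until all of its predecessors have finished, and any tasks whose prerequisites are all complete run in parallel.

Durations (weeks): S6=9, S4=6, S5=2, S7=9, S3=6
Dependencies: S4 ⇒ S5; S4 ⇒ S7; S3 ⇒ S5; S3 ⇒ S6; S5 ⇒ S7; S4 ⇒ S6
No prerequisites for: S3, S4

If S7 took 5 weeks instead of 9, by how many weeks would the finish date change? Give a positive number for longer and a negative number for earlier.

-2

Baseline: S3→S5→S7 = 6+2+9 = 17 → 17 weeks.
S7 is on the critical path; changing it to 5 makes that path 13 weeks.
Now S3→S6 = 6+9 = 15 is longest, so the finish becomes 15 weeks.
Change in finish: 15 − 17 = -2 weeks.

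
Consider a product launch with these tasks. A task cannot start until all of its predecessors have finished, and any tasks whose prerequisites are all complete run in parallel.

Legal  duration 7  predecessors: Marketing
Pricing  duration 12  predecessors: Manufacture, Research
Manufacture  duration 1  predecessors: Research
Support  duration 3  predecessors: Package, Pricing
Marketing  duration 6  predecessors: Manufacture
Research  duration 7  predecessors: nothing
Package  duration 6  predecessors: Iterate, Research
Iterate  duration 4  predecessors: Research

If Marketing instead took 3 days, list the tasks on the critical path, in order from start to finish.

Research, Manufacture, Pricing, Support

As given, the longest chain is Research→Manufacture→Pricing→Support = 7+1+12+3 = 23, so the finish is 23 days.
The longest path through Marketing is only 21 days, so Marketing has float 2.
That remains the longest chain; total 23 days.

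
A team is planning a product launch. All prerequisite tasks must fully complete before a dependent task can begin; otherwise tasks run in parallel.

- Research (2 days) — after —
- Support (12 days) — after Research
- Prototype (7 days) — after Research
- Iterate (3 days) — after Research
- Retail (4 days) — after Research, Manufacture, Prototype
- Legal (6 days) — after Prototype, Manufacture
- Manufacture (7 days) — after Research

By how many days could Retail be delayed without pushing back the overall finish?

Research→Prototype→Legal = 2+7+6 = 15 sets the makespan at 15 days.
The longest chain containing Retail totals 13 days.
Float = 15 − 13 = 2.

2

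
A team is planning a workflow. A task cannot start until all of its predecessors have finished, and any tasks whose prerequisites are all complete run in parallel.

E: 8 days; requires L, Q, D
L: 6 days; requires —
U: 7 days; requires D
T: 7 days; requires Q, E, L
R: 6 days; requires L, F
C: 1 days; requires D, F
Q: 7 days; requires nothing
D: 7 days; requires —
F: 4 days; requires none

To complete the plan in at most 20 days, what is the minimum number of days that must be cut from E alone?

2

Current finish: 22 days; target: 20.
E is on every critical path, so each day cut from E cuts the finish by one (this holds down to a finish of 15).
Need 22 − 20 = 2 days off E → E becomes 6 days, finish becomes 20.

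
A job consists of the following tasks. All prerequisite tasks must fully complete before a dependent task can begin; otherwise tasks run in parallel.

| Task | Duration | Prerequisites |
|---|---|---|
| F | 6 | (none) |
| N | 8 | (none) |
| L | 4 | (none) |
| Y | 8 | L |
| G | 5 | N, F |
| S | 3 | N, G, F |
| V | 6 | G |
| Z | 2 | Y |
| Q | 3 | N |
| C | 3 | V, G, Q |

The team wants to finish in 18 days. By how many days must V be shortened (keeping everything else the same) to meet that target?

Current finish: 22 days; target: 18.
V is on every critical path, so each day cut from V cuts the finish by one (this holds down to a finish of 17).
Need 22 − 18 = 4 days off V → V becomes 2 days, finish becomes 18.

4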